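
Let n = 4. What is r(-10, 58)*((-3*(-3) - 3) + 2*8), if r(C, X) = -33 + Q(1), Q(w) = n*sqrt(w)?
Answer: -638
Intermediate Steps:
Q(w) = 4*sqrt(w)
r(C, X) = -29 (r(C, X) = -33 + 4*sqrt(1) = -33 + 4*1 = -33 + 4 = -29)
r(-10, 58)*((-3*(-3) - 3) + 2*8) = -29*((-3*(-3) - 3) + 2*8) = -29*((9 - 3) + 16) = -29*(6 + 16) = -29*22 = -638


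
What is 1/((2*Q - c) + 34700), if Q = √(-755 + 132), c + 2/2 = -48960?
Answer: 83661/6999165413 - 2*I*√623/6999165413 ≈ 1.1953e-5 - 7.1323e-9*I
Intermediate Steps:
c = -48961 (c = -1 - 48960 = -48961)
Q = I*√623 (Q = √(-623) = I*√623 ≈ 24.96*I)
1/((2*Q - c) + 34700) = 1/((2*(I*√623) - 1*(-48961)) + 34700) = 1/((2*I*√623 + 48961) + 34700) = 1/((48961 + 2*I*√623) + 34700) = 1/(83661 + 2*I*√623)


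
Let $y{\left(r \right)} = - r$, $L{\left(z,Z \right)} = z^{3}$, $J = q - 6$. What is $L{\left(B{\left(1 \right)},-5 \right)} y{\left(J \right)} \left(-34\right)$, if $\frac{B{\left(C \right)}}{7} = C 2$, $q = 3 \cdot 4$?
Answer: $559776$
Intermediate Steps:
$q = 12$
$B{\left(C \right)} = 14 C$ ($B{\left(C \right)} = 7 C 2 = 7 \cdot 2 C = 14 C$)
$J = 6$ ($J = 12 - 6 = 6$)
$L{\left(B{\left(1 \right)},-5 \right)} y{\left(J \right)} \left(-34\right) = \left(14 \cdot 1\right)^{3} \left(\left(-1\right) 6\right) \left(-34\right) = 14^{3} \left(-6\right) \left(-34\right) = 2744 \left(-6\right) \left(-34\right) = \left(-16464\right) \left(-34\right) = 559776$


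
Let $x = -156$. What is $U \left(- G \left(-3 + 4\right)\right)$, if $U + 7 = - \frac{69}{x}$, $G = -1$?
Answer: $- \frac{341}{52} \approx -6.5577$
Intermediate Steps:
$U = - \frac{341}{52}$ ($U = -7 - \frac{69}{-156} = -7 - - \frac{23}{52} = -7 + \frac{23}{52} = - \frac{341}{52} \approx -6.5577$)
$U \left(- G \left(-3 + 4\right)\right) = - \frac{341 \left(- \left(-1\right) \left(-3 + 4\right)\right)}{52} = - \frac{341 \left(- \left(-1\right) 1\right)}{52} = - \frac{341 \left(\left(-1\right) \left(-1\right)\right)}{52} = \left(- \frac{341}{52}\right) 1 = - \frac{341}{52}$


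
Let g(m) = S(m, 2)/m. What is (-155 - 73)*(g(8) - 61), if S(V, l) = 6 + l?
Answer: 13680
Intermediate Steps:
g(m) = 8/m (g(m) = (6 + 2)/m = 8/m)
(-155 - 73)*(g(8) - 61) = (-155 - 73)*(8/8 - 61) = -228*(8*(⅛) - 61) = -228*(1 - 61) = -228*(-60) = 13680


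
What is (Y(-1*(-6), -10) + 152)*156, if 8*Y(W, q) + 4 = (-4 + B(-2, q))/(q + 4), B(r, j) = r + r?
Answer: 23660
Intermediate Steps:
B(r, j) = 2*r
Y(W, q) = -1/2 - 1/(4 + q) (Y(W, q) = -1/2 + ((-4 + 2*(-2))/(q + 4))/8 = -1/2 + ((-4 - 4)/(4 + q))/8 = -1/2 + (-8/(4 + q))/8 = -1/2 - 1/(4 + q))
(Y(-1*(-6), -10) + 152)*156 = ((-6 - 1*(-10))/(2*(4 - 10)) + 152)*156 = ((1/2)*(-6 + 10)/(-6) + 152)*156 = ((1/2)*(-1/6)*4 + 152)*156 = (-1/3 + 152)*156 = (455/3)*156 = 23660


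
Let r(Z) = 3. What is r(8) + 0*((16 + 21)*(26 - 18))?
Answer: 3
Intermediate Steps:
r(8) + 0*((16 + 21)*(26 - 18)) = 3 + 0*((16 + 21)*(26 - 18)) = 3 + 0*(37*8) = 3 + 0*296 = 3 + 0 = 3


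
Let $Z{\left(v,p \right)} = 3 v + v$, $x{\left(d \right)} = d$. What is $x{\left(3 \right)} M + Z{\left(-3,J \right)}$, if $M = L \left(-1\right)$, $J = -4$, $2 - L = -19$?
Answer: $-75$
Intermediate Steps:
$L = 21$ ($L = 2 - -19 = 2 + 19 = 21$)
$Z{\left(v,p \right)} = 4 v$
$M = -21$ ($M = 21 \left(-1\right) = -21$)
$x{\left(3 \right)} M + Z{\left(-3,J \right)} = 3 \left(-21\right) + 4 \left(-3\right) = -63 - 12 = -75$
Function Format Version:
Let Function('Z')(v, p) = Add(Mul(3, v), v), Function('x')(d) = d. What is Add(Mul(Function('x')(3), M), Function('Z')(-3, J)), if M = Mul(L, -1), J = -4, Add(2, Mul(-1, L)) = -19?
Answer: -75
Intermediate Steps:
L = 21 (L = Add(2, Mul(-1, -19)) = Add(2, 19) = 21)
Function('Z')(v, p) = Mul(4, v)
M = -21 (M = Mul(21, -1) = -21)
Add(Mul(Function('x')(3), M), Function('Z')(-3, J)) = Add(Mul(3, -21), Mul(4, -3)) = Add(-63, -12) = -75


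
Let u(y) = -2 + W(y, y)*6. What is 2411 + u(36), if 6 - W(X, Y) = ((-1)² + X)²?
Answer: -5769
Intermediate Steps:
W(X, Y) = 6 - (1 + X)² (W(X, Y) = 6 - ((-1)² + X)² = 6 - (1 + X)²)
u(y) = 34 - 6*(1 + y)² (u(y) = -2 + (6 - (1 + y)²)*6 = -2 + (36 - 6*(1 + y)²) = 34 - 6*(1 + y)²)
2411 + u(36) = 2411 + (34 - 6*(1 + 36)²) = 2411 + (34 - 6*37²) = 2411 + (34 - 6*1369) = 2411 + (34 - 8214) = 2411 - 8180 = -5769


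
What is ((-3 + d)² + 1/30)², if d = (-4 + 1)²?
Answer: 1168561/900 ≈ 1298.4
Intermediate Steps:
d = 9 (d = (-3)² = 9)
((-3 + d)² + 1/30)² = ((-3 + 9)² + 1/30)² = (6² + 1/30)² = (36 + 1/30)² = (1081/30)² = 1168561/900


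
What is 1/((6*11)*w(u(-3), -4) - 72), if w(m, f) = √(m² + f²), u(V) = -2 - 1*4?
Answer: 1/3074 + 11*√13/18444 ≈ 0.0024757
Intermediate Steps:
u(V) = -6 (u(V) = -2 - 4 = -6)
w(m, f) = √(f² + m²)
1/((6*11)*w(u(-3), -4) - 72) = 1/((6*11)*√((-4)² + (-6)²) - 72) = 1/(66*√(16 + 36) - 72) = 1/(66*√52 - 72) = 1/(66*(2*√13) - 72) = 1/(132*√13 - 72) = 1/(-72 + 132*√13)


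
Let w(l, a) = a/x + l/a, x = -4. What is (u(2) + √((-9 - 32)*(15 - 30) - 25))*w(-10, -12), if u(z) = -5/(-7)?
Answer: 115/42 + 23*√590/6 ≈ 95.849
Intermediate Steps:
u(z) = 5/7 (u(z) = -5*(-⅐) = 5/7)
w(l, a) = -a/4 + l/a (w(l, a) = a/(-4) + l/a = a*(-¼) + l/a = -a/4 + l/a)
(u(2) + √((-9 - 32)*(15 - 30) - 25))*w(-10, -12) = (5/7 + √((-9 - 32)*(15 - 30) - 25))*(-¼*(-12) - 10/(-12)) = (5/7 + √(-41*(-15) - 25))*(3 - 10*(-1/12)) = (5/7 + √(615 - 25))*(3 + ⅚) = (5/7 + √590)*(23/6) = 115/42 + 23*√590/6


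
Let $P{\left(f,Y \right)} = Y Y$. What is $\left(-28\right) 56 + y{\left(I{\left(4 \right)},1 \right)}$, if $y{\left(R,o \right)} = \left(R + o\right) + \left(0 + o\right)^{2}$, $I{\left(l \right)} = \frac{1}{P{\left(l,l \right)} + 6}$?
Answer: $- \frac{34451}{22} \approx -1566.0$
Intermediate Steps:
$P{\left(f,Y \right)} = Y^{2}$
$I{\left(l \right)} = \frac{1}{6 + l^{2}}$ ($I{\left(l \right)} = \frac{1}{l^{2} + 6} = \frac{1}{6 + l^{2}}$)
$y{\left(R,o \right)} = R + o + o^{2}$ ($y{\left(R,o \right)} = \left(R + o\right) + o^{2} = R + o + o^{2}$)
$\left(-28\right) 56 + y{\left(I{\left(4 \right)},1 \right)} = \left(-28\right) 56 + \left(\frac{1}{6 + 4^{2}} + 1 + 1^{2}\right) = -1568 + \left(\frac{1}{6 + 16} + 1 + 1\right) = -1568 + \left(\frac{1}{22} + 1 + 1\right) = -1568 + \frac{45}{22} = - \frac{34451}{22}$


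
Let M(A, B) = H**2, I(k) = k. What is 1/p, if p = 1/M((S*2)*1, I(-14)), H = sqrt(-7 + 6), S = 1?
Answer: -1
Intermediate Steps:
H = I (H = sqrt(-1) = I ≈ 1.0*I)
M(A, B) = -1 (M(A, B) = I**2 = -1)
p = -1 (p = 1/(-1) = -1)
1/p = 1/(-1) = -1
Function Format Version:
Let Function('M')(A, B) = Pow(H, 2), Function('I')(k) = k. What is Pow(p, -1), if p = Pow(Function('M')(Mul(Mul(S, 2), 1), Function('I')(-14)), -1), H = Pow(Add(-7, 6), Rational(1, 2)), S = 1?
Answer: -1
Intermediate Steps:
H = I (H = Pow(-1, Rational(1, 2)) = I ≈ Mul(1.0000, I))
Function('M')(A, B) = -1 (Function('M')(A, B) = Pow(I, 2) = -1)
p = -1 (p = Pow(-1, -1) = -1)
Pow(p, -1) = Pow(-1, -1) = -1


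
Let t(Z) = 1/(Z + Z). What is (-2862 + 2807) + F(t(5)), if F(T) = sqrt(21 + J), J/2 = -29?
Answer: -55 + I*sqrt(37) ≈ -55.0 + 6.0828*I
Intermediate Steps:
J = -58 (J = 2*(-29) = -58)
t(Z) = 1/(2*Z)
F(T) = I*sqrt(37) (F(T) = sqrt(21 - 58) = sqrt(-37) = I*sqrt(37))
(-2862 + 2807) + F(t(5)) = (-2862 + 2807) + I*sqrt(37) = -55 + I*sqrt(37)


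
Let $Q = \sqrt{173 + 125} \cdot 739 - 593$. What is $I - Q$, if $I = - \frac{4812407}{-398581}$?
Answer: $\frac{241170940}{398581} - 739 \sqrt{298} \approx -12152.0$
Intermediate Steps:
$Q = -593 + 739 \sqrt{298}$ ($Q = \sqrt{298} \cdot 739 - 593 = 739 \sqrt{298} - 593 = -593 + 739 \sqrt{298} \approx 12164.0$)
$I = \frac{4812407}{398581}$ ($I = - \frac{4812407 \left(-1\right)}{398581} = \left(-1\right) \left(- \frac{4812407}{398581}\right) = \frac{4812407}{398581} \approx 12.074$)
$I - Q = \frac{4812407}{398581} - \left(-593 + 739 \sqrt{298}\right) = \frac{4812407}{398581} + \left(593 - 739 \sqrt{298}\right) = \frac{241170940}{398581} - 739 \sqrt{298}$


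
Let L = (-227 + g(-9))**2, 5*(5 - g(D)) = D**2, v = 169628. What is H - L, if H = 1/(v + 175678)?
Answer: -489810000161/8632650 ≈ -56739.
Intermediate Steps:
g(D) = 5 - D**2/5
H = 1/345306 (H = 1/(169628 + 175678) = 1/345306 ≈ 2.8960e-6)
L = 1418481/25 (L = (-227 + (5 - 1/5*(-9)**2))**2 = (-227 + (5 - 1/5*81))**2 = (-227 + (5 - 81/5))**2 = (-227 - 56/5)**2 = (-1191/5)**2 = 1418481/25 ≈ 56739.)
H - L = 1/345306 - 1*1418481/25 = 1/345306 - 1418481/25 = -489810000161/8632650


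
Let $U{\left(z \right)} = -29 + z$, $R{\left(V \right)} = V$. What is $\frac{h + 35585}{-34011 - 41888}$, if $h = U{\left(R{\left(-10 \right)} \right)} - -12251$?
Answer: $- \frac{47797}{75899} \approx -0.62974$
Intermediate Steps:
$h = 12212$ ($h = \left(-29 - 10\right) - -12251 = -39 + 12251 = 12212$)
$\frac{h + 35585}{-34011 - 41888} = \frac{12212 + 35585}{-34011 - 41888} = \frac{47797}{-75899} = 47797 \left(- \frac{1}{75899}\right) = - \frac{47797}{75899}$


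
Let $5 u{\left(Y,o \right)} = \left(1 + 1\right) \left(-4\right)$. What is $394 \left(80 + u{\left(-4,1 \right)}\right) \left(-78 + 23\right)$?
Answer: $-1698928$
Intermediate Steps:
$u{\left(Y,o \right)} = - \frac{8}{5}$ ($u{\left(Y,o \right)} = \frac{\left(1 + 1\right) \left(-4\right)}{5} = \frac{2 \left(-4\right)}{5} = \frac{1}{5} \left(-8\right) = - \frac{8}{5}$)
$394 \left(80 + u{\left(-4,1 \right)}\right) \left(-78 + 23\right) = 394 \left(80 - \frac{8}{5}\right) \left(-78 + 23\right) = 394 \cdot \frac{392}{5} \left(-55\right) = 394 \left(-4312\right) = -1698928$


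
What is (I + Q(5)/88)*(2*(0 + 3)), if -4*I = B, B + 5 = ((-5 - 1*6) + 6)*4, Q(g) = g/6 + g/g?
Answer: 301/8 ≈ 37.625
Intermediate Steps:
Q(g) = 1 + g/6 (Q(g) = g*(⅙) + 1 = g/6 + 1 = 1 + g/6)
B = -25 (B = -5 + ((-5 - 1*6) + 6)*4 = -5 + ((-5 - 6) + 6)*4 = -5 + (-11 + 6)*4 = -5 - 5*4 = -5 - 20 = -25)
I = 25/4 (I = -¼*(-25) = 25/4 ≈ 6.2500)
(I + Q(5)/88)*(2*(0 + 3)) = (25/4 + (1 + (⅙)*5)/88)*(2*(0 + 3)) = (25/4 + (1 + ⅚)*(1/88))*(2*3) = (25/4 + (11/6)*(1/88))*6 = (25/4 + 1/48)*6 = (301/48)*6 = 301/8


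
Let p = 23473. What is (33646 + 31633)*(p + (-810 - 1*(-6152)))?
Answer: 1881014385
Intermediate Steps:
(33646 + 31633)*(p + (-810 - 1*(-6152))) = (33646 + 31633)*(23473 + (-810 - 1*(-6152))) = 65279*(23473 + (-810 + 6152)) = 65279*(23473 + 5342) = 65279*28815 = 1881014385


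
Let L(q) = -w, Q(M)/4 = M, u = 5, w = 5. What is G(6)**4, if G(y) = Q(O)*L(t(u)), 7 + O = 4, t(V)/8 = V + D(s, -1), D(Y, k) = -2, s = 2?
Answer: 12960000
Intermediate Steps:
t(V) = -16 + 8*V (t(V) = 8*(V - 2) = 8*(-2 + V) = -16 + 8*V)
O = -3 (O = -7 + 4 = -3)
Q(M) = 4*M
L(q) = -5 (L(q) = -1*5 = -5)
G(y) = 60 (G(y) = (4*(-3))*(-5) = -12*(-5) = 60)
G(6)**4 = 60**4 = 12960000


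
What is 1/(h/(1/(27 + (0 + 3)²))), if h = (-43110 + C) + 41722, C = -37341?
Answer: -1/1394244 ≈ -7.1723e-7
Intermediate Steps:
h = -38729 (h = (-43110 - 37341) + 41722 = -80451 + 41722 = -38729)
1/(h/(1/(27 + (0 + 3)²))) = 1/(-(1045683 + 38729*(0 + 3)²)) = 1/(-38729/(1/(27 + 3²))) = 1/(-38729/(1/(27 + 9))) = 1/(-38729/(1/36)) = 1/(-38729/1/36) = 1/(-38729*36) = 1/(-1394244) = -1/1394244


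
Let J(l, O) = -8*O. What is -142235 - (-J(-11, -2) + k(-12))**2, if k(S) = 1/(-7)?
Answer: -6982284/49 ≈ -1.4250e+5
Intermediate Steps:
k(S) = -1/7
-142235 - (-J(-11, -2) + k(-12))**2 = -142235 - (-(-8)*(-2) - 1/7)**2 = -142235 - (-1*16 - 1/7)**2 = -142235 - (-16 - 1/7)**2 = -142235 - (-113/7)**2 = -142235 - 1*12769/49 = -142235 - 12769/49 = -6982284/49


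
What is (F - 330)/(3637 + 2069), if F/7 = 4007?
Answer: 27719/5706 ≈ 4.8579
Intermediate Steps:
F = 28049 (F = 7*4007 = 28049)
(F - 330)/(3637 + 2069) = (28049 - 330)/(3637 + 2069) = 27719/5706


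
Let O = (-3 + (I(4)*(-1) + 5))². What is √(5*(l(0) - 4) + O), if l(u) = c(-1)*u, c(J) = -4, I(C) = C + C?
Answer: 4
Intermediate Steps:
I(C) = 2*C
l(u) = -4*u
O = 36 (O = (-3 + ((2*4)*(-1) + 5))² = (-3 + (8*(-1) + 5))² = (-3 + (-8 + 5))² = (-3 - 3)² = (-6)² = 36)
√(5*(l(0) - 4) + O) = √(5*(-4*0 - 4) + 36) = √(5*(0 - 4) + 36) = √(5*(-4) + 36) = √(-20 + 36) = √16 = 4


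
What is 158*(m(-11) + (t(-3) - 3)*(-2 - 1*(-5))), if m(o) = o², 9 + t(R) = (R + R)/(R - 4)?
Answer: 96854/7 ≈ 13836.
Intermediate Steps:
t(R) = -9 + 2*R/(-4 + R) (t(R) = -9 + (R + R)/(R - 4) = -9 + (2*R)/(-4 + R) = -9 + 2*R/(-4 + R))
158*(m(-11) + (t(-3) - 3)*(-2 - 1*(-5))) = 158*((-11)² + ((36 - 7*(-3))/(-4 - 3) - 3)*(-2 - 1*(-5))) = 158*(121 + ((36 + 21)/(-7) - 3)*(-2 + 5)) = 158*(121 + (-⅐*57 - 3)*3) = 158*(121 + (-57/7 - 3)*3) = 158*(121 - 78/7*3) = 158*(121 - 234/7) = 158*(613/7) = 96854/7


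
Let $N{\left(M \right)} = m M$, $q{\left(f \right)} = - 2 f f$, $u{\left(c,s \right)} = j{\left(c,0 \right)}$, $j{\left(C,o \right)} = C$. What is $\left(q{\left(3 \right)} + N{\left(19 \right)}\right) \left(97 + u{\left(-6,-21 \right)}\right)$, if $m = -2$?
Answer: $-5096$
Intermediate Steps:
$u{\left(c,s \right)} = c$
$q{\left(f \right)} = - 2 f^{2}$
$N{\left(M \right)} = - 2 M$
$\left(q{\left(3 \right)} + N{\left(19 \right)}\right) \left(97 + u{\left(-6,-21 \right)}\right) = \left(- 2 \cdot 3^{2} - 38\right) \left(97 - 6\right) = \left(\left(-2\right) 9 - 38\right) 91 = \left(-18 - 38\right) 91 = \left(-56\right) 91 = -5096$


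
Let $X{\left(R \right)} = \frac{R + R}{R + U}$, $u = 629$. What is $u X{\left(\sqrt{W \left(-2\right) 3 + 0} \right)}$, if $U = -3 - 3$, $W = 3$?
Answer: $\frac{1258 \sqrt{2}}{\sqrt{2} + 2 i} \approx 419.33 - 593.03 i$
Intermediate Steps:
$U = -6$ ($U = -3 - 3 = -6$)
$X{\left(R \right)} = \frac{2 R}{-6 + R}$ ($X{\left(R \right)} = \frac{R + R}{R - 6} = \frac{2 R}{-6 + R}$)
$u X{\left(\sqrt{W \left(-2\right) 3 + 0} \right)} = 629 \frac{2 \sqrt{3 \left(-2\right) 3 + 0}}{-6 + \sqrt{3 \left(-2\right) 3 + 0}} = 629 \frac{2 \sqrt{\left(-6\right) 3 + 0}}{-6 + \sqrt{\left(-6\right) 3 + 0}} = 629 \frac{2 \sqrt{-18 + 0}}{-6 + \sqrt{-18 + 0}} = 629 \frac{2 \sqrt{-18}}{-6 + \sqrt{-18}} = 629 \frac{2 \cdot 3 i \sqrt{2}}{-6 + 3 i \sqrt{2}} = 629 \frac{6 i \sqrt{2}}{-6 + 3 i \sqrt{2}} = \frac{3774 i \sqrt{2}}{-6 + 3 i \sqrt{2}}$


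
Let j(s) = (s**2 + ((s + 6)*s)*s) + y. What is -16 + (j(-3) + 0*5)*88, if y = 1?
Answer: 3240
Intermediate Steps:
j(s) = 1 + s**2 + s**2*(6 + s) (j(s) = (s**2 + ((s + 6)*s)*s) + 1 = (s**2 + ((6 + s)*s)*s) + 1 = (s**2 + (s*(6 + s))*s) + 1 = (s**2 + s**2*(6 + s)) + 1 = 1 + s**2 + s**2*(6 + s))
-16 + (j(-3) + 0*5)*88 = -16 + ((1 + (-3)**3 + 7*(-3)**2) + 0*5)*88 = -16 + ((1 - 27 + 7*9) + 0)*88 = -16 + ((1 - 27 + 63) + 0)*88 = -16 + (37 + 0)*88 = -16 + 37*88 = -16 + 3256 = 3240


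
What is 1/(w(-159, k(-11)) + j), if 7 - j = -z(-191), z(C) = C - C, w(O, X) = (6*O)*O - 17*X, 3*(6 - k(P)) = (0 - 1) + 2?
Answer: 3/454790 ≈ 6.5964e-6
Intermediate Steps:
k(P) = 17/3 (k(P) = 6 - ((0 - 1) + 2)/3 = 6 - (-1 + 2)/3 = 6 - ⅓*1 = 6 - ⅓ = 17/3)
w(O, X) = -17*X + 6*O² (w(O, X) = 6*O² - 17*X = -17*X + 6*O²)
z(C) = 0
j = 7 (j = 7 - (-1)*0 = 7 - 1*0 = 7 + 0 = 7)
1/(w(-159, k(-11)) + j) = 1/((-17*17/3 + 6*(-159)²) + 7) = 1/((-289/3 + 6*25281) + 7) = 1/((-289/3 + 151686) + 7) = 1/(454769/3 + 7) = 1/(454790/3) = 3/454790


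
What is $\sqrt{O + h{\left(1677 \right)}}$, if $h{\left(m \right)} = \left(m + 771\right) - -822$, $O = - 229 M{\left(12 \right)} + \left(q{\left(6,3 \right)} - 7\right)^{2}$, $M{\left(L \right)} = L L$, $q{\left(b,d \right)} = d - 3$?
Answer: $i \sqrt{29657} \approx 172.21 i$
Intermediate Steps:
$q{\left(b,d \right)} = -3 + d$ ($q{\left(b,d \right)} = d - 3 = -3 + d$)
$M{\left(L \right)} = L^{2}$
$O = -32927$ ($O = - 229 \cdot 12^{2} + \left(\left(-3 + 3\right) - 7\right)^{2} = \left(-229\right) 144 + \left(0 - 7\right)^{2} = -32976 + \left(-7\right)^{2} = -32976 + 49 = -32927$)
$h{\left(m \right)} = 1593 + m$ ($h{\left(m \right)} = \left(771 + m\right) + 822 = 1593 + m$)
$\sqrt{O + h{\left(1677 \right)}} = \sqrt{-32927 + \left(1593 + 1677\right)} = \sqrt{-32927 + 3270} = \sqrt{-29657} = i \sqrt{29657}$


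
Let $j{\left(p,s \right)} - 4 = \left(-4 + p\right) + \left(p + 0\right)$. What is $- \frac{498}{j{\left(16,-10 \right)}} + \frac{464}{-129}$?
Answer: $- \frac{39545}{2064} \approx -19.159$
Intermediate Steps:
$j{\left(p,s \right)} = 2 p$ ($j{\left(p,s \right)} = 4 + \left(\left(-4 + p\right) + \left(p + 0\right)\right) = 4 + \left(\left(-4 + p\right) + p\right) = 4 + \left(-4 + 2 p\right) = 2 p$)
$- \frac{498}{j{\left(16,-10 \right)}} + \frac{464}{-129} = - \frac{498}{2 \cdot 16} + \frac{464}{-129} = - \frac{498}{32} + 464 \left(- \frac{1}{129}\right) = \left(-498\right) \frac{1}{32} - \frac{464}{129} = - \frac{249}{16} - \frac{464}{129} = - \frac{39545}{2064}$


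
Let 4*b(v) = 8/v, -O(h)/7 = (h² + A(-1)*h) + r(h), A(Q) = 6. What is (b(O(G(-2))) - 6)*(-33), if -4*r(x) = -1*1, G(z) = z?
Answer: 42702/217 ≈ 196.78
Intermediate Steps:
r(x) = ¼ (r(x) = -(-1)/4 = -¼*(-1) = ¼)
O(h) = -7/4 - 42*h - 7*h² (O(h) = -7*((h² + 6*h) + ¼) = -7*(¼ + h² + 6*h) = -7/4 - 42*h - 7*h²)
b(v) = 2/v (b(v) = (8/v)/4 = 2/v)
(b(O(G(-2))) - 6)*(-33) = (2/(-7/4 - 42*(-2) - 7*(-2)²) - 6)*(-33) = (2/(-7/4 + 84 - 7*4) - 6)*(-33) = (2/(-7/4 + 84 - 28) - 6)*(-33) = (2/(217/4) - 6)*(-33) = (2*(4/217) - 6)*(-33) = (8/217 - 6)*(-33) = -1294/217*(-33) = 42702/217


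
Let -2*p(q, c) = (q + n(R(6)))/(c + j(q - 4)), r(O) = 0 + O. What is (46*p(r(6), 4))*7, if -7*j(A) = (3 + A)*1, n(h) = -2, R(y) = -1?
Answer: -196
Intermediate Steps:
r(O) = O
j(A) = -3/7 - A/7 (j(A) = -(3 + A)/7 = -3/7 - A/7)
p(q, c) = -(-2 + q)/(2*(⅐ + c - q/7)) (p(q, c) = -(q - 2)/(2*(c + (-3/7 - (q - 4)/7))) = -(-2 + q)/(2*(c + (-3/7 - (-4 + q)/7))) = -(-2 + q)/(2*(c + (-3/7 + (4/7 - q/7)))) = -(-2 + q)/(2*(c + (⅐ - q/7))) = -(-2 + q)/(2*(⅐ + c - q/7)))
(46*p(r(6), 4))*7 = (46*(7*(-2 + 6)/(2*(-1 + 6 - 7*4))))*7 = (46*((7/2)*4/(-1 + 6 - 28)))*7 = (46*((7/2)*4/(-23)))*7 = (46*((7/2)*(-1/23)*4))*7 = (46*(-14/23))*7 = -28*7 = -196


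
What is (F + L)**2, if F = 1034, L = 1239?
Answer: 5166529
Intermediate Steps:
(F + L)**2 = (1034 + 1239)**2 = 2273**2 = 5166529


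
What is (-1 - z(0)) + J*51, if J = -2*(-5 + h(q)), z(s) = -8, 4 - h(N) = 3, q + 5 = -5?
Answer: 415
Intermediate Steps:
q = -10 (q = -5 - 5 = -10)
h(N) = 1 (h(N) = 4 - 1*3 = 4 - 3 = 1)
J = 8 (J = -2*(-5 + 1) = -2*(-4) = 8)
(-1 - z(0)) + J*51 = (-1 - 1*(-8)) + 8*51 = (-1 + 8) + 408 = 7 + 408 = 415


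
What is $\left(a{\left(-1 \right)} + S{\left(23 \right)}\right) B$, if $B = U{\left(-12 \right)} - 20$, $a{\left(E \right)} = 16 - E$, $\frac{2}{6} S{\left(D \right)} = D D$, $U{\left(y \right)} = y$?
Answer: $-51328$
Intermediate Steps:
$S{\left(D \right)} = 3 D^{2}$ ($S{\left(D \right)} = 3 D D = 3 D^{2}$)
$B = -32$ ($B = -12 - 20 = -32$)
$\left(a{\left(-1 \right)} + S{\left(23 \right)}\right) B = \left(\left(16 - -1\right) + 3 \cdot 23^{2}\right) \left(-32\right) = \left(\left(16 + 1\right) + 3 \cdot 529\right) \left(-32\right) = \left(17 + 1587\right) \left(-32\right) = 1604 \left(-32\right) = -51328$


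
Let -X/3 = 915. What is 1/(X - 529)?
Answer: -1/3274 ≈ -0.00030544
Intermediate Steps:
X = -2745 (X = -3*915 = -2745)
1/(X - 529) = 1/(-2745 - 529) = 1/(-3274) = -1/3274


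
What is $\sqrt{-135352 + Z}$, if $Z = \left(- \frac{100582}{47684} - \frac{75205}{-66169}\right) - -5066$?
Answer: $\frac{3 i \sqrt{36029065166319438319834}}{1577601298} \approx 360.95 i$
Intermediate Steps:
$Z = \frac{7990593508099}{1577601298}$ ($Z = \left(\left(-100582\right) \frac{1}{47684} - - \frac{75205}{66169}\right) + 5066 = \left(- \frac{50291}{23842} + \frac{75205}{66169}\right) + 5066 = - \frac{1534667569}{1577601298} + 5066 = \frac{7990593508099}{1577601298} \approx 5065.0$)
$\sqrt{-135352 + Z} = \sqrt{-135352 + \frac{7990593508099}{1577601298}} = \sqrt{- \frac{205540897378797}{1577601298}} = \frac{3 i \sqrt{36029065166319438319834}}{1577601298}$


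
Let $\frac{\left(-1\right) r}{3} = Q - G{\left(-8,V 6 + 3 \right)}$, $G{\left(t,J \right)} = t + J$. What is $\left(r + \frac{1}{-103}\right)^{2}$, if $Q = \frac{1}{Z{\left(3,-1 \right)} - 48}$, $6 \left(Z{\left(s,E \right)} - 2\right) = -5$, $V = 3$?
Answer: $\frac{1277691122500}{837697249} \approx 1525.2$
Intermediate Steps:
$Z{\left(s,E \right)} = \frac{7}{6}$ ($Z{\left(s,E \right)} = 2 + \frac{1}{6} \left(-5\right) = 2 - \frac{5}{6} = \frac{7}{6}$)
$G{\left(t,J \right)} = J + t$
$Q = - \frac{6}{281}$ ($Q = \frac{1}{\frac{7}{6} - 48} = \frac{1}{- \frac{281}{6}} = - \frac{6}{281} \approx -0.021352$)
$r = \frac{10977}{281}$ ($r = - 3 \left(- \frac{6}{281} - \left(\left(3 \cdot 6 + 3\right) - 8\right)\right) = - 3 \left(- \frac{6}{281} - \left(\left(18 + 3\right) - 8\right)\right) = - 3 \left(- \frac{6}{281} - \left(21 - 8\right)\right) = - 3 \left(- \frac{6}{281} - 13\right) = \left(-3\right) \left(- \frac{3659}{281}\right) = \frac{10977}{281} \approx 39.064$)
$\left(r + \frac{1}{-103}\right)^{2} = \left(\frac{10977}{281} + \frac{1}{-103}\right)^{2} = \left(\frac{10977}{281} - \frac{1}{103}\right)^{2} = \left(\frac{1130350}{28943}\right)^{2} = \frac{1277691122500}{837697249}$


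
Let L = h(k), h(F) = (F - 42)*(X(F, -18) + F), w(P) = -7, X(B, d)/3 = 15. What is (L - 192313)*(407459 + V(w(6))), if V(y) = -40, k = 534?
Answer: 37708665545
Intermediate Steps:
X(B, d) = 45 (X(B, d) = 3*15 = 45)
h(F) = (-42 + F)*(45 + F) (h(F) = (F - 42)*(45 + F) = (-42 + F)*(45 + F))
L = 284868 (L = -1890 + 534² + 3*534 = -1890 + 285156 + 1602 = 284868)
(L - 192313)*(407459 + V(w(6))) = (284868 - 192313)*(407459 - 40) = 92555*407419 = 37708665545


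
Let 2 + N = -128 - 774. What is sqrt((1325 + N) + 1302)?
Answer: sqrt(1723) ≈ 41.509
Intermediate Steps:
N = -904 (N = -2 + (-128 - 774) = -2 - 902 = -904)
sqrt((1325 + N) + 1302) = sqrt((1325 - 904) + 1302) = sqrt(421 + 1302) = sqrt(1723)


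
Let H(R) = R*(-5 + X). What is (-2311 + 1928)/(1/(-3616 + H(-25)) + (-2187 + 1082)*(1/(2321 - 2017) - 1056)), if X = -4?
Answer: -394820912/1202890836961 ≈ -0.00032823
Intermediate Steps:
H(R) = -9*R (H(R) = R*(-5 - 4) = R*(-9) = -9*R)
(-2311 + 1928)/(1/(-3616 + H(-25)) + (-2187 + 1082)*(1/(2321 - 2017) - 1056)) = (-2311 + 1928)/(1/(-3616 - 9*(-25)) + (-2187 + 1082)*(1/(2321 - 2017) - 1056)) = -383/(1/(-3616 + 225) - 1105*(1/304 - 1056)) = -383/(1/(-3391) - 1105*(1/304 - 1056)) = -383/(-1/3391 - 1105*(-321023/304)) = -383/(-1/3391 + 354730415/304) = -383/1202890836961/1030864 = -383*1030864/1202890836961 = -394820912/1202890836961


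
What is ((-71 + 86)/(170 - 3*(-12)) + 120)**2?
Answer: 611820225/42436 ≈ 14417.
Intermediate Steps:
((-71 + 86)/(170 - 3*(-12)) + 120)**2 = (15/(170 + 36) + 120)**2 = (15/206 + 120)**2 = (24735/206)**2 = 611820225/42436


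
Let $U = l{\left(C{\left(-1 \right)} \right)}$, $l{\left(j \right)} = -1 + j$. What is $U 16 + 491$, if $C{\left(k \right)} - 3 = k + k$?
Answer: $491$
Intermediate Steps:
$C{\left(k \right)} = 3 + 2 k$ ($C{\left(k \right)} = 3 + \left(k + k\right) = 3 + 2 k$)
$U = 0$ ($U = -1 + \left(3 + 2 \left(-1\right)\right) = -1 + \left(3 - 2\right) = -1 + 1 = 0$)
$U 16 + 491 = 0 \cdot 16 + 491 = 0 + 491 = 491$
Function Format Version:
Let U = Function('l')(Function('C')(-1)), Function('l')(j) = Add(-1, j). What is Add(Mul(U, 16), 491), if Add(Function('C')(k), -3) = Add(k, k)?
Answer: 491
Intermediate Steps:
Function('C')(k) = Add(3, Mul(2, k)) (Function('C')(k) = Add(3, Add(k, k)) = Add(3, Mul(2, k)))
U = 0 (U = Add(-1, Add(3, Mul(2, -1))) = Add(-1, Add(3, -2)) = Add(-1, 1) = 0)
Add(Mul(U, 16), 491) = Add(Mul(0, 16), 491) = Add(0, 491) = 491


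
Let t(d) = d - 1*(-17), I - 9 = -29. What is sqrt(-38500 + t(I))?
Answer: I*sqrt(38503) ≈ 196.22*I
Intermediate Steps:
I = -20 (I = 9 - 29 = -20)
t(d) = 17 + d (t(d) = d + 17 = 17 + d)
sqrt(-38500 + t(I)) = sqrt(-38500 + (17 - 20)) = sqrt(-38500 - 3) = sqrt(-38503) = I*sqrt(38503)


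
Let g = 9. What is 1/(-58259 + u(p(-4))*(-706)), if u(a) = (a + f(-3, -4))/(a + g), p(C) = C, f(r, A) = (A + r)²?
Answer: -1/64613 ≈ -1.5477e-5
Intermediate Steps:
u(a) = (49 + a)/(9 + a) (u(a) = (a + (-4 - 3)²)/(a + 9) = (a + (-7)²)/(9 + a) = (a + 49)/(9 + a) = (49 + a)/(9 + a))
1/(-58259 + u(p(-4))*(-706)) = 1/(-58259 + ((49 - 4)/(9 - 4))*(-706)) = 1/(-58259 + (45/5)*(-706)) = 1/(-58259 + ((⅕)*45)*(-706)) = 1/(-58259 + 9*(-706)) = 1/(-58259 - 6354) = 1/(-64613) = -1/64613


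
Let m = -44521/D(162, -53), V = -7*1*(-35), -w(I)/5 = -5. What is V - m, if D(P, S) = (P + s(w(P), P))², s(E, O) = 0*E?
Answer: 6474301/26244 ≈ 246.70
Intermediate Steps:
w(I) = 25 (w(I) = -5*(-5) = 25)
s(E, O) = 0
D(P, S) = P² (D(P, S) = (P + 0)² = P²)
V = 245 (V = -7*(-35) = 245)
m = -44521/26244 (m = -44521/(162²) = -44521/26244 ≈ -1.6964)
V - m = 245 - 1*(-44521/26244) = 245 + 44521/26244 = 6474301/26244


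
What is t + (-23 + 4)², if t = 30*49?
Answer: 1831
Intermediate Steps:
t = 1470
t + (-23 + 4)² = 1470 + (-23 + 4)² = 1470 + (-19)² = 1470 + 361 = 1831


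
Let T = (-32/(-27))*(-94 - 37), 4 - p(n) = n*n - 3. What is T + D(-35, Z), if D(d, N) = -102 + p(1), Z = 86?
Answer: -6784/27 ≈ -251.26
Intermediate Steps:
p(n) = 7 - n**2 (p(n) = 4 - (n*n - 3) = 4 - (n**2 - 3) = 4 - (-3 + n**2) = 4 + (3 - n**2) = 7 - n**2)
T = -4192/27 (T = -32*(-1/27)*(-131) = (32/27)*(-131) = -4192/27 ≈ -155.26)
D(d, N) = -96 (D(d, N) = -102 + (7 - 1*1**2) = -102 + (7 - 1*1) = -102 + (7 - 1) = -102 + 6 = -96)
T + D(-35, Z) = -4192/27 - 96 = -6784/27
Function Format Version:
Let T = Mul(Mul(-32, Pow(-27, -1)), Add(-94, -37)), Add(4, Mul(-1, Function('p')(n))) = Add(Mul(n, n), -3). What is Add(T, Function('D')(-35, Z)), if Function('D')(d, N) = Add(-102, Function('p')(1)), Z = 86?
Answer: Rational(-6784, 27) ≈ -251.26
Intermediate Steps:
Function('p')(n) = Add(7, Mul(-1, Pow(n, 2))) (Function('p')(n) = Add(4, Mul(-1, Add(Mul(n, n), -3))) = Add(4, Mul(-1, Add(Pow(n, 2), -3))) = Add(4, Mul(-1, Add(-3, Pow(n, 2)))) = Add(4, Add(3, Mul(-1, Pow(n, 2)))) = Add(7, Mul(-1, Pow(n, 2))))
T = Rational(-4192, 27) (T = Mul(Mul(-32, Rational(-1, 27)), -131) = Mul(Rational(32, 27), -131) = Rational(-4192, 27) ≈ -155.26)
Function('D')(d, N) = -96 (Function('D')(d, N) = Add(-102, Add(7, Mul(-1, Pow(1, 2)))) = Add(-102, Add(7, Mul(-1, 1))) = Add(-102, Add(7, -1)) = Add(-102, 6) = -96)
Add(T, Function('D')(-35, Z)) = Add(Rational(-4192, 27), -96) = Rational(-6784, 27)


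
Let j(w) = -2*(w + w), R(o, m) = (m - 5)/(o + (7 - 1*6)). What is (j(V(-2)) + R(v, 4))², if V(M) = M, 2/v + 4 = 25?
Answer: 26569/529 ≈ 50.225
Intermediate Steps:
v = 2/21 (v = 2/(-4 + 25) = 2/21 ≈ 0.095238)
R(o, m) = (-5 + m)/(1 + o) (R(o, m) = (-5 + m)/(o + (7 - 6)) = (-5 + m)/(o + 1) = (-5 + m)/(1 + o))
j(w) = -4*w
(j(V(-2)) + R(v, 4))² = (-4*(-2) + (-5 + 4)/(1 + 2/21))² = (8 - 1/(23/21))² = (8 + (21/23)*(-1))² = (8 - 21/23)² = (163/23)² = 26569/529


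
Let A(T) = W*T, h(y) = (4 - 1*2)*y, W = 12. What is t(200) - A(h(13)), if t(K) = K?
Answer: -112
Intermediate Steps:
h(y) = 2*y (h(y) = (4 - 2)*y = 2*y)
A(T) = 12*T
t(200) - A(h(13)) = 200 - 12*2*13 = 200 - 12*26 = 200 - 1*312 = 200 - 312 = -112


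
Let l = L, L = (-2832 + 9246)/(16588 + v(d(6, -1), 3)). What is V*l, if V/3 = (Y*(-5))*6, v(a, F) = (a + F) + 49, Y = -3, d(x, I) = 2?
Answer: 865890/8321 ≈ 104.06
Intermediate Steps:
v(a, F) = 49 + F + a (v(a, F) = (F + a) + 49 = 49 + F + a)
V = 270 (V = 3*(-3*(-5)*6) = 3*(15*6) = 3*90 = 270)
L = 3207/8321 (L = (-2832 + 9246)/(16588 + (49 + 3 + 2)) = 6414/(16588 + 54) = 6414/16642 = 6414*(1/16642) = 3207/8321 ≈ 0.38541)
l = 3207/8321 ≈ 0.38541
V*l = 270*(3207/8321) = 865890/8321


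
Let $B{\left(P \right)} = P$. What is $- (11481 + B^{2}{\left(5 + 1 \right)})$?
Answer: $-11517$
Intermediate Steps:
$- (11481 + B^{2}{\left(5 + 1 \right)}) = - (11481 + \left(5 + 1\right)^{2}) = - (11481 + 6^{2}) = - (11481 + 36) = \left(-1\right) 11517 = -11517$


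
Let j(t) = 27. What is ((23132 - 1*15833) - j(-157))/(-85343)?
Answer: -7272/85343 ≈ -0.085209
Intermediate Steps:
((23132 - 1*15833) - j(-157))/(-85343) = ((23132 - 1*15833) - 1*27)/(-85343) = ((23132 - 15833) - 27)*(-1/85343) = (7299 - 27)*(-1/85343) = 7272*(-1/85343) = -7272/85343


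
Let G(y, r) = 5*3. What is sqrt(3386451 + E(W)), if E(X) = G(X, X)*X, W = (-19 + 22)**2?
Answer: 7*sqrt(69114) ≈ 1840.3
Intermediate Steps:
G(y, r) = 15
W = 9 (W = 3**2 = 9)
E(X) = 15*X
sqrt(3386451 + E(W)) = sqrt(3386451 + 15*9) = sqrt(3386451 + 135) = sqrt(3386586) = 7*sqrt(69114)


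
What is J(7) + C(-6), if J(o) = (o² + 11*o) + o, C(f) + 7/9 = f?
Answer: 1136/9 ≈ 126.22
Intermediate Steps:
C(f) = -7/9 + f
J(o) = o² + 12*o
J(7) + C(-6) = 7*(12 + 7) + (-7/9 - 6) = 7*19 - 61/9 = 133 - 61/9 = 1136/9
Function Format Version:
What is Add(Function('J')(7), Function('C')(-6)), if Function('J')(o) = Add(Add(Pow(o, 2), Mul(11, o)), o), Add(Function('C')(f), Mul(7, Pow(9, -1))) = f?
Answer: Rational(1136, 9) ≈ 126.22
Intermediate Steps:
Function('C')(f) = Add(Rational(-7, 9), f)
Function('J')(o) = Add(Pow(o, 2), Mul(12, o))
Add(Function('J')(7), Function('C')(-6)) = Add(Mul(7, Add(12, 7)), Add(Rational(-7, 9), -6)) = Add(Mul(7, 19), Rational(-61, 9)) = Add(133, Rational(-61, 9)) = Rational(1136, 9)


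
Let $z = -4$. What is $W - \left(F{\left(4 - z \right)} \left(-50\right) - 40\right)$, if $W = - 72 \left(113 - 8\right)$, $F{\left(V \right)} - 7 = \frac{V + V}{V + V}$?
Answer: $-7120$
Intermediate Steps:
$F{\left(V \right)} = 8$ ($F{\left(V \right)} = 7 + \frac{V + V}{V + V} = 7 + \frac{2 V}{2 V} = 7 + 2 V \frac{1}{2 V} = 7 + 1 = 8$)
$W = -7560$ ($W = \left(-72\right) 105 = -7560$)
$W - \left(F{\left(4 - z \right)} \left(-50\right) - 40\right) = -7560 - \left(8 \left(-50\right) - 40\right) = -7560 - \left(-400 + \left(-47 + 7\right)\right) = -7560 - \left(-400 - 40\right) = -7560 - -440 = -7560 + 440 = -7120$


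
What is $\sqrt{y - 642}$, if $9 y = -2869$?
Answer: $\frac{i \sqrt{8647}}{3} \approx 30.996 i$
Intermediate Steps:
$y = - \frac{2869}{9}$ ($y = \frac{1}{9} \left(-2869\right) = - \frac{2869}{9} \approx -318.78$)
$\sqrt{y - 642} = \sqrt{- \frac{2869}{9} - 642} = \sqrt{- \frac{8647}{9}} = \frac{i \sqrt{8647}}{3}$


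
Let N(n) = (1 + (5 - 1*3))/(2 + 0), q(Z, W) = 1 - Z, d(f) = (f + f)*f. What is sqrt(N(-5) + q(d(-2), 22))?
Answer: I*sqrt(22)/2 ≈ 2.3452*I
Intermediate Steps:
d(f) = 2*f**2 (d(f) = (2*f)*f = 2*f**2)
N(n) = 3/2 (N(n) = (1 + (5 - 3))/2 = (1 + 2)*(1/2) = 3*(1/2) = 3/2)
sqrt(N(-5) + q(d(-2), 22)) = sqrt(3/2 + (1 - 2*(-2)**2)) = sqrt(3/2 + (1 - 2*4)) = sqrt(3/2 + (1 - 1*8)) = sqrt(3/2 + (1 - 8)) = sqrt(3/2 - 7) = sqrt(-11/2) = I*sqrt(22)/2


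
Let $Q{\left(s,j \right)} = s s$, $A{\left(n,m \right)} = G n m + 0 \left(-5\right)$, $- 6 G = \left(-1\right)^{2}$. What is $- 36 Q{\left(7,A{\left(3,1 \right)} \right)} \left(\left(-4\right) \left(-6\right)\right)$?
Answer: $-42336$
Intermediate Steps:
$G = - \frac{1}{6}$ ($G = - \frac{\left(-1\right)^{2}}{6} = \left(- \frac{1}{6}\right) 1 = - \frac{1}{6} \approx -0.16667$)
$A{\left(n,m \right)} = - \frac{m n}{6}$ ($A{\left(n,m \right)} = - \frac{n}{6} m + 0 \left(-5\right) = - \frac{m n}{6} + 0 = - \frac{m n}{6}$)
$Q{\left(s,j \right)} = s^{2}$
$- 36 Q{\left(7,A{\left(3,1 \right)} \right)} \left(\left(-4\right) \left(-6\right)\right) = - 36 \cdot 7^{2} \left(\left(-4\right) \left(-6\right)\right) = \left(-36\right) 49 \cdot 24 = \left(-1764\right) 24 = -42336$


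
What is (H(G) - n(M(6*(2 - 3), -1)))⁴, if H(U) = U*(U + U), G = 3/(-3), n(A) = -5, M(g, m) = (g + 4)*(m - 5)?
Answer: 2401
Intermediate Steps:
M(g, m) = (-5 + m)*(4 + g) (M(g, m) = (4 + g)*(-5 + m) = (-5 + m)*(4 + g))
G = -1 (G = 3*(-⅓) = -1)
H(U) = 2*U² (H(U) = U*(2*U) = 2*U²)
(H(G) - n(M(6*(2 - 3), -1)))⁴ = (2*(-1)² - 1*(-5))⁴ = (2*1 + 5)⁴ = (2 + 5)⁴ = 7⁴ = 2401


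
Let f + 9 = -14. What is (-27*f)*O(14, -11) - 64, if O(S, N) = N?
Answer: -6895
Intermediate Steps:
f = -23 (f = -9 - 14 = -23)
(-27*f)*O(14, -11) - 64 = -27*(-23)*(-11) - 64 = 621*(-11) - 64 = -6831 - 64 = -6895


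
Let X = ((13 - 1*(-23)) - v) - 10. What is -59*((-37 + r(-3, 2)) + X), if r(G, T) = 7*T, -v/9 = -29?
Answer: 15222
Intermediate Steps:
v = 261 (v = -9*(-29) = 261)
X = -235 (X = ((13 - 1*(-23)) - 1*261) - 10 = ((13 + 23) - 261) - 10 = (36 - 261) - 10 = -225 - 10 = -235)
-59*((-37 + r(-3, 2)) + X) = -59*((-37 + 7*2) - 235) = -59*((-37 + 14) - 235) = -59*(-23 - 235) = -59*(-258) = 15222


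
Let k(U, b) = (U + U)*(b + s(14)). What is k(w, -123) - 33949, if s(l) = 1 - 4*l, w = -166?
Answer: 25147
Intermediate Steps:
k(U, b) = 2*U*(-55 + b) (k(U, b) = (U + U)*(b + (1 - 4*14)) = (2*U)*(b + (1 - 56)) = (2*U)*(b - 55) = (2*U)*(-55 + b) = 2*U*(-55 + b))
k(w, -123) - 33949 = 2*(-166)*(-55 - 123) - 33949 = 2*(-166)*(-178) - 33949 = 59096 - 33949 = 25147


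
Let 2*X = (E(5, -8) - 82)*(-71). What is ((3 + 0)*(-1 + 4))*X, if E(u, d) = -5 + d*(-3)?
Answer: 40257/2 ≈ 20129.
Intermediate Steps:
E(u, d) = -5 - 3*d
X = 4473/2 (X = (((-5 - 3*(-8)) - 82)*(-71))/2 = (((-5 + 24) - 82)*(-71))/2 = ((19 - 82)*(-71))/2 = (-63*(-71))/2 = (1/2)*4473 = 4473/2 ≈ 2236.5)
((3 + 0)*(-1 + 4))*X = ((3 + 0)*(-1 + 4))*(4473/2) = (3*3)*(4473/2) = 9*(4473/2) = 40257/2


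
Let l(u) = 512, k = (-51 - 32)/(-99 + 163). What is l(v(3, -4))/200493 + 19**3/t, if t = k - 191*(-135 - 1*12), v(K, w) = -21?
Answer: 88931599808/360254844585 ≈ 0.24686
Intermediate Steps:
k = -83/64 ≈ -1.2969
t = 1796845/64 (t = -83/64 - 191*(-135 - 1*12) = -83/64 - 191*(-135 - 12) = -83/64 - 191*(-147) = -83/64 + 28077 = 1796845/64 ≈ 28076.)
l(v(3, -4))/200493 + 19**3/t = 512/200493 + 19**3/(1796845/64) = 512*(1/200493) + 6859*(64/1796845) = 512/200493 + 438976/1796845 = 88931599808/360254844585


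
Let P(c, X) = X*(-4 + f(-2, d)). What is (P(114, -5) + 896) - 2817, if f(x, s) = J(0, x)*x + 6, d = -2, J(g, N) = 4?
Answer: -1891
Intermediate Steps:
f(x, s) = 6 + 4*x (f(x, s) = 4*x + 6 = 6 + 4*x)
P(c, X) = -6*X (P(c, X) = X*(-4 + (6 + 4*(-2))) = X*(-4 + (6 - 8)) = X*(-4 - 2) = X*(-6) = -6*X)
(P(114, -5) + 896) - 2817 = (-6*(-5) + 896) - 2817 = (30 + 896) - 2817 = 926 - 2817 = -1891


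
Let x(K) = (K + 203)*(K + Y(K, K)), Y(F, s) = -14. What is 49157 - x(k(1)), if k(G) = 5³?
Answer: 12749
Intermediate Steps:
k(G) = 125
x(K) = (-14 + K)*(203 + K) (x(K) = (K + 203)*(K - 14) = (203 + K)*(-14 + K) = (-14 + K)*(203 + K))
49157 - x(k(1)) = 49157 - (-2842 + 125² + 189*125) = 49157 - (-2842 + 15625 + 23625) = 49157 - 1*36408 = 49157 - 36408 = 12749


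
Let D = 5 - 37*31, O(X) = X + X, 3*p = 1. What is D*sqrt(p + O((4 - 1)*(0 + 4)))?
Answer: -1142*sqrt(219)/3 ≈ -5633.4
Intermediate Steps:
p = 1/3 (p = (1/3)*1 = 1/3 ≈ 0.33333)
O(X) = 2*X
D = -1142 (D = 5 - 1147 = -1142)
D*sqrt(p + O((4 - 1)*(0 + 4))) = -1142*sqrt(1/3 + 2*((4 - 1)*(0 + 4))) = -1142*sqrt(1/3 + 2*(3*4)) = -1142*sqrt(1/3 + 2*12) = -1142*sqrt(1/3 + 24) = -1142*sqrt(219)/3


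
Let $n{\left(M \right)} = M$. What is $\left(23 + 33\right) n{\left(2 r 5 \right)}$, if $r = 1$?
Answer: $560$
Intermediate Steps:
$\left(23 + 33\right) n{\left(2 r 5 \right)} = \left(23 + 33\right) 2 \cdot 1 \cdot 5 = 56 \cdot 2 \cdot 5 = 56 \cdot 10 = 560$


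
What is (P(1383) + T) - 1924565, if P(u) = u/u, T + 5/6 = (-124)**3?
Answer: -22987133/6 ≈ -3.8312e+6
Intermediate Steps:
T = -11439749/6 (T = -5/6 + (-124)**3 = -5/6 - 1906624 = -11439749/6 ≈ -1.9066e+6)
P(u) = 1
(P(1383) + T) - 1924565 = (1 - 11439749/6) - 1924565 = -11439743/6 - 1924565 = -22987133/6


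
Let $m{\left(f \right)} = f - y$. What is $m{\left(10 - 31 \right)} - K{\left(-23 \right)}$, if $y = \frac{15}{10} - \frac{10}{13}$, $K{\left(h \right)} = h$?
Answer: $\frac{33}{26} \approx 1.2692$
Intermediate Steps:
$y = \frac{19}{26}$ ($y = 15 \cdot \frac{1}{10} - \frac{10}{13} = \frac{3}{2} - \frac{10}{13} = \frac{19}{26} \approx 0.73077$)
$m{\left(f \right)} = - \frac{19}{26} + f$ ($m{\left(f \right)} = f - \frac{19}{26} = - \frac{19}{26} + f$)
$m{\left(10 - 31 \right)} - K{\left(-23 \right)} = \left(- \frac{19}{26} + \left(10 - 31\right)\right) - -23 = \left(- \frac{19}{26} - 21\right) + 23 = - \frac{565}{26} + 23 = \frac{33}{26}$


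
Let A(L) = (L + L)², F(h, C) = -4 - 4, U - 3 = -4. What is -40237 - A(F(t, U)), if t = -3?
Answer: -40493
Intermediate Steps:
U = -1 (U = 3 - 4 = -1)
F(h, C) = -8
A(L) = 4*L² (A(L) = (2*L)² = 4*L²)
-40237 - A(F(t, U)) = -40237 - 4*(-8)² = -40237 - 4*64 = -40237 - 1*256 = -40237 - 256 = -40493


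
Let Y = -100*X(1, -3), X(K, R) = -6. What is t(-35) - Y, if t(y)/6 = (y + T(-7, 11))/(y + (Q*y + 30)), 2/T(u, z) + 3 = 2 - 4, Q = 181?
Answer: -9509469/15850 ≈ -599.97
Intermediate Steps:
T(u, z) = -2/5 (T(u, z) = 2/(-3 + (2 - 4)) = 2/(-3 - 2) = 2/(-5) = 2*(-1/5) = -2/5)
t(y) = 6*(-2/5 + y)/(30 + 182*y) (t(y) = 6*((y - 2/5)/(y + (181*y + 30))) = 6*((-2/5 + y)/(y + (30 + 181*y))) = 6*((-2/5 + y)/(30 + 182*y)) = 6*(-2/5 + y)/(30 + 182*y))
Y = 600 (Y = -100*(-6) = 600)
t(-35) - Y = 3*(-2 + 5*(-35))/(5*(15 + 91*(-35))) - 1*600 = 3*(-2 - 175)/(5*(15 - 3185)) - 600 = (3/5)*(-177)/(-3170) - 600 = (3/5)*(-1/3170)*(-177) - 600 = 531/15850 - 600 = -9509469/15850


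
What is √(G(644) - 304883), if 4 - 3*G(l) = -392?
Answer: I*√304751 ≈ 552.04*I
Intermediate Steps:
G(l) = 132 (G(l) = 4/3 - ⅓*(-392) = 4/3 + 392/3 = 132)
√(G(644) - 304883) = √(132 - 304883) = √(-304751) = I*√304751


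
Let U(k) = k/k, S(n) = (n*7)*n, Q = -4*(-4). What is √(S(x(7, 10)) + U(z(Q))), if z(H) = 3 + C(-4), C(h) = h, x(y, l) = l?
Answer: √701 ≈ 26.476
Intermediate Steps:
Q = 16
z(H) = -1 (z(H) = 3 - 4 = -1)
S(n) = 7*n² (S(n) = (7*n)*n = 7*n²)
U(k) = 1
√(S(x(7, 10)) + U(z(Q))) = √(7*10² + 1) = √(7*100 + 1) = √(700 + 1) = √701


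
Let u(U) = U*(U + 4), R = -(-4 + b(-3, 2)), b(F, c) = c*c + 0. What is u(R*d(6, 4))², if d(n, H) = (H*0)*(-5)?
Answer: 0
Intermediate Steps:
d(n, H) = 0 (d(n, H) = 0*(-5) = 0)
b(F, c) = c² (b(F, c) = c² + 0 = c²)
R = 0 (R = -(-4 + 2²) = -(-4 + 4) = -1*0 = 0)
u(U) = U*(4 + U)
u(R*d(6, 4))² = ((0*0)*(4 + 0*0))² = (0*(4 + 0))² = (0*4)² = 0² = 0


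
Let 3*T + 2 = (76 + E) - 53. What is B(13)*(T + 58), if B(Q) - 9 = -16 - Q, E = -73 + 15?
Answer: -2740/3 ≈ -913.33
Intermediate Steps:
E = -58
B(Q) = -7 - Q (B(Q) = 9 + (-16 - Q) = -7 - Q)
T = -37/3 (T = -2/3 + ((76 - 58) - 53)/3 = -2/3 + (18 - 53)/3 = -2/3 + (1/3)*(-35) = -2/3 - 35/3 = -37/3 ≈ -12.333)
B(13)*(T + 58) = (-7 - 1*13)*(-37/3 + 58) = (-7 - 13)*(137/3) = -20*137/3 = -2740/3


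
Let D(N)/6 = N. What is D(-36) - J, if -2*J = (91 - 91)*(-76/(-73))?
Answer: -216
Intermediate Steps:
D(N) = 6*N
J = 0 (J = -(91 - 91)*(-76/(-73))/2 = -0*(-76*(-1/73)) = -0*76/73 = -½*0 = 0)
D(-36) - J = 6*(-36) - 1*0 = -216 + 0 = -216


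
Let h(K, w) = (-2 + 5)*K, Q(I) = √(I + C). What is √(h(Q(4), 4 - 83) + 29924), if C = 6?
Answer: √(29924 + 3*√10) ≈ 173.01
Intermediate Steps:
Q(I) = √(6 + I) (Q(I) = √(I + 6) = √(6 + I))
h(K, w) = 3*K
√(h(Q(4), 4 - 83) + 29924) = √(3*√(6 + 4) + 29924) = √(3*√10 + 29924) = √(29924 + 3*√10)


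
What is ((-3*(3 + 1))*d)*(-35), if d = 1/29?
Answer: 420/29 ≈ 14.483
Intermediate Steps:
d = 1/29 ≈ 0.034483
((-3*(3 + 1))*d)*(-35) = (-3*(3 + 1)*(1/29))*(-35) = (-3*4*(1/29))*(-35) = -12*1/29*(-35) = -12/29*(-35) = 420/29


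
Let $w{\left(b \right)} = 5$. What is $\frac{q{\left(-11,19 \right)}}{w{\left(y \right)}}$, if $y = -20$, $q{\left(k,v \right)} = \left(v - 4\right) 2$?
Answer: $6$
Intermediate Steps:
$q{\left(k,v \right)} = -8 + 2 v$ ($q{\left(k,v \right)} = \left(-4 + v\right) 2 = -8 + 2 v$)
$\frac{q{\left(-11,19 \right)}}{w{\left(y \right)}} = \frac{-8 + 2 \cdot 19}{5} = \left(-8 + 38\right) \frac{1}{5} = 30 \cdot \frac{1}{5} = 6$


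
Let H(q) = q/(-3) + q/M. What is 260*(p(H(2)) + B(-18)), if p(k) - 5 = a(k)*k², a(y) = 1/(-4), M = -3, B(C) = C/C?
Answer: 13000/9 ≈ 1444.4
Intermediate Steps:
B(C) = 1
a(y) = -¼
H(q) = -2*q/3 (H(q) = q/(-3) + q/(-3) = q*(-⅓) + q*(-⅓) = -q/3 - q/3 = -2*q/3)
p(k) = 5 - k²/4
260*(p(H(2)) + B(-18)) = 260*((5 - (-⅔*2)²/4) + 1) = 260*((5 - (-4/3)²/4) + 1) = 260*((5 - ¼*16/9) + 1) = 260*((5 - 4/9) + 1) = 260*(41/9 + 1) = 260*(50/9) = 13000/9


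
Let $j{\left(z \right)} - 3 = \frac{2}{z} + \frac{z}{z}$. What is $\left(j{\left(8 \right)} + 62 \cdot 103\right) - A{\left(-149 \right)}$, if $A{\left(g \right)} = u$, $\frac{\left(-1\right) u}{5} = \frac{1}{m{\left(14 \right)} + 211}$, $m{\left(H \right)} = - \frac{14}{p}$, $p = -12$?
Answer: $\frac{32539273}{5092} \approx 6390.3$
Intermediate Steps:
$m{\left(H \right)} = \frac{7}{6}$ ($m{\left(H \right)} = - \frac{14}{-12} = \left(-14\right) \left(- \frac{1}{12}\right) = \frac{7}{6}$)
$j{\left(z \right)} = 4 + \frac{2}{z}$ ($j{\left(z \right)} = 3 + \left(\frac{2}{z} + \frac{z}{z}\right) = 3 + \left(\frac{2}{z} + 1\right) = 3 + \left(1 + \frac{2}{z}\right) = 4 + \frac{2}{z}$)
$u = - \frac{30}{1273}$ ($u = - \frac{5}{\frac{7}{6} + 211} = - \frac{5}{\frac{1273}{6}} = \left(-5\right) \frac{6}{1273} = - \frac{30}{1273} \approx -0.023566$)
$A{\left(g \right)} = - \frac{30}{1273}$
$\left(j{\left(8 \right)} + 62 \cdot 103\right) - A{\left(-149 \right)} = \left(\left(4 + \frac{2}{8}\right) + 62 \cdot 103\right) - - \frac{30}{1273} = \left(\left(4 + 2 \cdot \frac{1}{8}\right) + 6386\right) + \frac{30}{1273} = \left(\left(4 + \frac{1}{4}\right) + 6386\right) + \frac{30}{1273} = \left(\frac{17}{4} + 6386\right) + \frac{30}{1273} = \frac{25561}{4} + \frac{30}{1273} = \frac{32539273}{5092}$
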